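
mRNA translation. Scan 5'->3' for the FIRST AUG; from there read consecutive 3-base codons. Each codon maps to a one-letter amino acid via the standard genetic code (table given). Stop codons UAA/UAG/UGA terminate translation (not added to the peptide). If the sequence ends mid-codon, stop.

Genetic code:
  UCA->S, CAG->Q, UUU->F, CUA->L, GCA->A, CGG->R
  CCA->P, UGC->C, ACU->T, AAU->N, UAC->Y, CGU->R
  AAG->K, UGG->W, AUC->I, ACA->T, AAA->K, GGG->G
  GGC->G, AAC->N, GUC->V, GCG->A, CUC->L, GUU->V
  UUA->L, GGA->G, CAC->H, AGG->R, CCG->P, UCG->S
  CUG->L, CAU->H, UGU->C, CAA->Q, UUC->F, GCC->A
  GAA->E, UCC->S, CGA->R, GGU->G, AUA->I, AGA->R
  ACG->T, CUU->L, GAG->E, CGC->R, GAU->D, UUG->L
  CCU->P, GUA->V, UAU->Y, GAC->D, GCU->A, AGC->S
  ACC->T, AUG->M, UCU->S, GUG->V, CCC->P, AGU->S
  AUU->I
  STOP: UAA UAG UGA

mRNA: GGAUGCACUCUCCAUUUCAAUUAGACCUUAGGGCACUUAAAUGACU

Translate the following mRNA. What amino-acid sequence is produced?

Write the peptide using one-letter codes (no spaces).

start AUG at pos 2
pos 2: AUG -> M; peptide=M
pos 5: CAC -> H; peptide=MH
pos 8: UCU -> S; peptide=MHS
pos 11: CCA -> P; peptide=MHSP
pos 14: UUU -> F; peptide=MHSPF
pos 17: CAA -> Q; peptide=MHSPFQ
pos 20: UUA -> L; peptide=MHSPFQL
pos 23: GAC -> D; peptide=MHSPFQLD
pos 26: CUU -> L; peptide=MHSPFQLDL
pos 29: AGG -> R; peptide=MHSPFQLDLR
pos 32: GCA -> A; peptide=MHSPFQLDLRA
pos 35: CUU -> L; peptide=MHSPFQLDLRAL
pos 38: AAA -> K; peptide=MHSPFQLDLRALK
pos 41: UGA -> STOP

Answer: MHSPFQLDLRALK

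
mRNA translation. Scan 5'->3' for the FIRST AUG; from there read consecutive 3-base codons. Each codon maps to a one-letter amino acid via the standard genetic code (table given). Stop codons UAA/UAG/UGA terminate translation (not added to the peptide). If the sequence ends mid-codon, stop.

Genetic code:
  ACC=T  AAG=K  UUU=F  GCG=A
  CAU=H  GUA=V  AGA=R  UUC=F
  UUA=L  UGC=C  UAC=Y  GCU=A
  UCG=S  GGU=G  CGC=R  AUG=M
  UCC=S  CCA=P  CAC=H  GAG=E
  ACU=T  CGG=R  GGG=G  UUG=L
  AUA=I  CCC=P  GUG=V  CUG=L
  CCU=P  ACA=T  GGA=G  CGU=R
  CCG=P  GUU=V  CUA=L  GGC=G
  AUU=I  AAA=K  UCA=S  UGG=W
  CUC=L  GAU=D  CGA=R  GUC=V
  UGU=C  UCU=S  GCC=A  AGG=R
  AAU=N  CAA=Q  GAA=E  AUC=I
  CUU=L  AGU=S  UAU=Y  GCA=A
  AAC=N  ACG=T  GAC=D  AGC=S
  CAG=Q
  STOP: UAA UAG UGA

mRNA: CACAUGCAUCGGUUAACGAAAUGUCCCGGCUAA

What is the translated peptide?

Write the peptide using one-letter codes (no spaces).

Answer: MHRLTKCPG

Derivation:
start AUG at pos 3
pos 3: AUG -> M; peptide=M
pos 6: CAU -> H; peptide=MH
pos 9: CGG -> R; peptide=MHR
pos 12: UUA -> L; peptide=MHRL
pos 15: ACG -> T; peptide=MHRLT
pos 18: AAA -> K; peptide=MHRLTK
pos 21: UGU -> C; peptide=MHRLTKC
pos 24: CCC -> P; peptide=MHRLTKCP
pos 27: GGC -> G; peptide=MHRLTKCPG
pos 30: UAA -> STOP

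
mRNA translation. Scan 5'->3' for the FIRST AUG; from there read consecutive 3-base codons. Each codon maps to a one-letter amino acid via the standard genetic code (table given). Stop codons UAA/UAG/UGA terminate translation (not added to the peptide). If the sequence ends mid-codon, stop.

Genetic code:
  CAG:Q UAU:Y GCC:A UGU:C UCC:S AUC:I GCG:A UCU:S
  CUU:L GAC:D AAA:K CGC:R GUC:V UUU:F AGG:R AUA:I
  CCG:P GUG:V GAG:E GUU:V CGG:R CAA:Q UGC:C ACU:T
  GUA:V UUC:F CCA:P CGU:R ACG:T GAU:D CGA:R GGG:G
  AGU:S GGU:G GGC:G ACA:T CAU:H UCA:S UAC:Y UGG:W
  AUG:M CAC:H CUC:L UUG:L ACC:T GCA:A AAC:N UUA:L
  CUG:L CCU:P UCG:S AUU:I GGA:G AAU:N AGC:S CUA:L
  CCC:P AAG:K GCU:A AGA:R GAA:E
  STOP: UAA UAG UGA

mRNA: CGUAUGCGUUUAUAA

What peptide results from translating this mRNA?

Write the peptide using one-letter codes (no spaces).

start AUG at pos 3
pos 3: AUG -> M; peptide=M
pos 6: CGU -> R; peptide=MR
pos 9: UUA -> L; peptide=MRL
pos 12: UAA -> STOP

Answer: MRL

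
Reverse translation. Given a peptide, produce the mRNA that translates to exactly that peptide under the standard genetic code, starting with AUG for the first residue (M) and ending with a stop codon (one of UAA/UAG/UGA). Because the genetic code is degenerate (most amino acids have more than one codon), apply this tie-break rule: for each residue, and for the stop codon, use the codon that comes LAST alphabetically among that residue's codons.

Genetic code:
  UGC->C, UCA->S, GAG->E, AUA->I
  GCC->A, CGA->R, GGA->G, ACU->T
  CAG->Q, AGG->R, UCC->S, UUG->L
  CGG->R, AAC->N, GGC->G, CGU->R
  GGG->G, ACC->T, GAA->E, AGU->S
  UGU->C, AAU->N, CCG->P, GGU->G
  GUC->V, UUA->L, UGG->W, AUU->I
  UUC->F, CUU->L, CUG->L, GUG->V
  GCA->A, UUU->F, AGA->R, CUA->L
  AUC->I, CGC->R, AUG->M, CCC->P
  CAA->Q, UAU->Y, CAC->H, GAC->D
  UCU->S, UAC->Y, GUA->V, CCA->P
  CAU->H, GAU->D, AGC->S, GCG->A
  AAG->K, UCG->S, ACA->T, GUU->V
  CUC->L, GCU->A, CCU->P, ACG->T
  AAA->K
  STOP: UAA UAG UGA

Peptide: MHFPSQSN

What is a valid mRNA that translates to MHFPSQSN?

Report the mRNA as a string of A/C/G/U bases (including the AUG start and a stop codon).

residue 1: M -> AUG (start codon)
residue 2: H codons sorted = CAC,CAU -> pick last = CAU
residue 3: F codons sorted = UUC,UUU -> pick last = UUU
residue 4: P codons sorted = CCA,CCC,CCG,CCU -> pick last = CCU
residue 5: S codons sorted = AGC,AGU,UCA,UCC,UCG,UCU -> pick last = UCU
residue 6: Q codons sorted = CAA,CAG -> pick last = CAG
residue 7: S codons sorted = AGC,AGU,UCA,UCC,UCG,UCU -> pick last = UCU
residue 8: N codons sorted = AAC,AAU -> pick last = AAU
terminator: stop codons sorted = UAA,UAG,UGA -> pick last = UGA

Answer: mRNA: AUGCAUUUUCCUUCUCAGUCUAAUUGA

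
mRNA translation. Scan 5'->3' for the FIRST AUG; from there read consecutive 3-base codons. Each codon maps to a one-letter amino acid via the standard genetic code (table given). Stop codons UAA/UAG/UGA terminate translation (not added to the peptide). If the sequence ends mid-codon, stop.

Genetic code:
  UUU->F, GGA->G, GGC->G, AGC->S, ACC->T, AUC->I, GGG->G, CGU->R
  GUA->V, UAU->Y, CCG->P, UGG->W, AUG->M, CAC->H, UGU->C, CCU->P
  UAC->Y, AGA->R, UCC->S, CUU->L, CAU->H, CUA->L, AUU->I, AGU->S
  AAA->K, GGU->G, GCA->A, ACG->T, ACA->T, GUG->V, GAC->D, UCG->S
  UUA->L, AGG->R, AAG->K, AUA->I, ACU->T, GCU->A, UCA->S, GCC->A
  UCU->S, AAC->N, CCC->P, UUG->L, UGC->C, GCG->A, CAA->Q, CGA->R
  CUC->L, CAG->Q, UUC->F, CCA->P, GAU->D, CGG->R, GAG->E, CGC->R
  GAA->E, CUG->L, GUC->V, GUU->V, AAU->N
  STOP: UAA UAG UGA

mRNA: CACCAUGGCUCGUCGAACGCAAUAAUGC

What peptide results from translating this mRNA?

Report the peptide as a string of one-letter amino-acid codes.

Answer: MARRTQ

Derivation:
start AUG at pos 4
pos 4: AUG -> M; peptide=M
pos 7: GCU -> A; peptide=MA
pos 10: CGU -> R; peptide=MAR
pos 13: CGA -> R; peptide=MARR
pos 16: ACG -> T; peptide=MARRT
pos 19: CAA -> Q; peptide=MARRTQ
pos 22: UAA -> STOP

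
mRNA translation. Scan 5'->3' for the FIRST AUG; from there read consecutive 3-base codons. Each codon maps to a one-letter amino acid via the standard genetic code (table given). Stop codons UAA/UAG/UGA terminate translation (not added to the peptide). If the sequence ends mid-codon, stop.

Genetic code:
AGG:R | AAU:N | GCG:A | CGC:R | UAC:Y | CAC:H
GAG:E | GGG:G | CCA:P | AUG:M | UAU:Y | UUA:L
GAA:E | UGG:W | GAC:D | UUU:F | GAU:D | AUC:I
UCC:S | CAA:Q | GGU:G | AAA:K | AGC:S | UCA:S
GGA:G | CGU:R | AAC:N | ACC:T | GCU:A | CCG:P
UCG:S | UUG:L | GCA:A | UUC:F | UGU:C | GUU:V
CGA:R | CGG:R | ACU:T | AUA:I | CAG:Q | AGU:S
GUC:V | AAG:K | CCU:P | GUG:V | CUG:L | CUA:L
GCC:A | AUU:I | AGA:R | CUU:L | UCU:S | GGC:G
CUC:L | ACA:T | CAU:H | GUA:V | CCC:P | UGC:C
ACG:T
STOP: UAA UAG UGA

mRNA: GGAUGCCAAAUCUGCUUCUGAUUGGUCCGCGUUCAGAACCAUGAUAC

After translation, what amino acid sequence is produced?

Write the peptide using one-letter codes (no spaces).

start AUG at pos 2
pos 2: AUG -> M; peptide=M
pos 5: CCA -> P; peptide=MP
pos 8: AAU -> N; peptide=MPN
pos 11: CUG -> L; peptide=MPNL
pos 14: CUU -> L; peptide=MPNLL
pos 17: CUG -> L; peptide=MPNLLL
pos 20: AUU -> I; peptide=MPNLLLI
pos 23: GGU -> G; peptide=MPNLLLIG
pos 26: CCG -> P; peptide=MPNLLLIGP
pos 29: CGU -> R; peptide=MPNLLLIGPR
pos 32: UCA -> S; peptide=MPNLLLIGPRS
pos 35: GAA -> E; peptide=MPNLLLIGPRSE
pos 38: CCA -> P; peptide=MPNLLLIGPRSEP
pos 41: UGA -> STOP

Answer: MPNLLLIGPRSEP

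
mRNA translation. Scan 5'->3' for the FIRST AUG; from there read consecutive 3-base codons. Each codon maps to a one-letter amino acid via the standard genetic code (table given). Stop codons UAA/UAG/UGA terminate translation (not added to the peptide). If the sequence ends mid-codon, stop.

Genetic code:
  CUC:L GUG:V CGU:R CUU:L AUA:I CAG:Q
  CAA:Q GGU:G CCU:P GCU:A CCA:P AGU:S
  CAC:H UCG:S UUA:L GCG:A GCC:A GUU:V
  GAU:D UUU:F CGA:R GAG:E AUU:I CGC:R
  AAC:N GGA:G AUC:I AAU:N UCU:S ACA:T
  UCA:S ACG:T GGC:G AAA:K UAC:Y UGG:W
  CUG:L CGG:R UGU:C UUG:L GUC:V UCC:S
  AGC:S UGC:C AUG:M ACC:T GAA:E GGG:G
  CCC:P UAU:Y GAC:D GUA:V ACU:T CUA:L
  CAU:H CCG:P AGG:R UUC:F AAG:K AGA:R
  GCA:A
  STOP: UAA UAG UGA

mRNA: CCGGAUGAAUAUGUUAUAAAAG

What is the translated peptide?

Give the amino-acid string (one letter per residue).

start AUG at pos 4
pos 4: AUG -> M; peptide=M
pos 7: AAU -> N; peptide=MN
pos 10: AUG -> M; peptide=MNM
pos 13: UUA -> L; peptide=MNML
pos 16: UAA -> STOP

Answer: MNML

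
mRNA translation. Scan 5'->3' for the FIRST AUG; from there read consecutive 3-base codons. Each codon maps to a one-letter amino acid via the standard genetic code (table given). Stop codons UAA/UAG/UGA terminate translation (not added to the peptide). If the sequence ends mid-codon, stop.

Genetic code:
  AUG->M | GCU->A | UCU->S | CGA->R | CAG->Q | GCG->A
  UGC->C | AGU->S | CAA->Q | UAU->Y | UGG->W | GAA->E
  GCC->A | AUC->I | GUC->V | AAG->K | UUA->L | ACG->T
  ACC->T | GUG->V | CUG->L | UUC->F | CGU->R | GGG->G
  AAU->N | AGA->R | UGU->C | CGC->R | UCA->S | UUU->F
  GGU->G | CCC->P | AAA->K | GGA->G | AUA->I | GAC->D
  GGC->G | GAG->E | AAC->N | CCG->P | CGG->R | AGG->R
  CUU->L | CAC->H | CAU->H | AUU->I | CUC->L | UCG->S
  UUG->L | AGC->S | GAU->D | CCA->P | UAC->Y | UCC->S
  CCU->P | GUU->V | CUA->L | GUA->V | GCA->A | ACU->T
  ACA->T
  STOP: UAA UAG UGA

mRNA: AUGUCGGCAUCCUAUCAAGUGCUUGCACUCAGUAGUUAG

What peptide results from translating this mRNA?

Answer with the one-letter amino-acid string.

Answer: MSASYQVLALSS

Derivation:
start AUG at pos 0
pos 0: AUG -> M; peptide=M
pos 3: UCG -> S; peptide=MS
pos 6: GCA -> A; peptide=MSA
pos 9: UCC -> S; peptide=MSAS
pos 12: UAU -> Y; peptide=MSASY
pos 15: CAA -> Q; peptide=MSASYQ
pos 18: GUG -> V; peptide=MSASYQV
pos 21: CUU -> L; peptide=MSASYQVL
pos 24: GCA -> A; peptide=MSASYQVLA
pos 27: CUC -> L; peptide=MSASYQVLAL
pos 30: AGU -> S; peptide=MSASYQVLALS
pos 33: AGU -> S; peptide=MSASYQVLALSS
pos 36: UAG -> STOP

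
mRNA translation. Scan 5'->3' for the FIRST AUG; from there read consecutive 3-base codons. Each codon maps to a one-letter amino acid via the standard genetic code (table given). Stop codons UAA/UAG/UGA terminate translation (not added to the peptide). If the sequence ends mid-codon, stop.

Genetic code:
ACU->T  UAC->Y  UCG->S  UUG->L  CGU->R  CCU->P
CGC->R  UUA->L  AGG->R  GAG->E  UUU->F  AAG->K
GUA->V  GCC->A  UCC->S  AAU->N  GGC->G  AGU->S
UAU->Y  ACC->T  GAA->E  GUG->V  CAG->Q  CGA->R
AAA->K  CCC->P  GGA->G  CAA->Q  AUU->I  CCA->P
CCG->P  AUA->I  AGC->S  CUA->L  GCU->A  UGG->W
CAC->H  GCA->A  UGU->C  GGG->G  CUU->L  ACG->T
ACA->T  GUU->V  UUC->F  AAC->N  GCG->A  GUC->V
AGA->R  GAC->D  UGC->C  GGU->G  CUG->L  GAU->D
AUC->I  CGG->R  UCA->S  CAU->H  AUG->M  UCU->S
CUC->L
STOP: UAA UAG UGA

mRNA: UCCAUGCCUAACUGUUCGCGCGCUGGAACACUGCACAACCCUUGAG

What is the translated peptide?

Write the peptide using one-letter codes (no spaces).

Answer: MPNCSRAGTLHNP

Derivation:
start AUG at pos 3
pos 3: AUG -> M; peptide=M
pos 6: CCU -> P; peptide=MP
pos 9: AAC -> N; peptide=MPN
pos 12: UGU -> C; peptide=MPNC
pos 15: UCG -> S; peptide=MPNCS
pos 18: CGC -> R; peptide=MPNCSR
pos 21: GCU -> A; peptide=MPNCSRA
pos 24: GGA -> G; peptide=MPNCSRAG
pos 27: ACA -> T; peptide=MPNCSRAGT
pos 30: CUG -> L; peptide=MPNCSRAGTL
pos 33: CAC -> H; peptide=MPNCSRAGTLH
pos 36: AAC -> N; peptide=MPNCSRAGTLHN
pos 39: CCU -> P; peptide=MPNCSRAGTLHNP
pos 42: UGA -> STOP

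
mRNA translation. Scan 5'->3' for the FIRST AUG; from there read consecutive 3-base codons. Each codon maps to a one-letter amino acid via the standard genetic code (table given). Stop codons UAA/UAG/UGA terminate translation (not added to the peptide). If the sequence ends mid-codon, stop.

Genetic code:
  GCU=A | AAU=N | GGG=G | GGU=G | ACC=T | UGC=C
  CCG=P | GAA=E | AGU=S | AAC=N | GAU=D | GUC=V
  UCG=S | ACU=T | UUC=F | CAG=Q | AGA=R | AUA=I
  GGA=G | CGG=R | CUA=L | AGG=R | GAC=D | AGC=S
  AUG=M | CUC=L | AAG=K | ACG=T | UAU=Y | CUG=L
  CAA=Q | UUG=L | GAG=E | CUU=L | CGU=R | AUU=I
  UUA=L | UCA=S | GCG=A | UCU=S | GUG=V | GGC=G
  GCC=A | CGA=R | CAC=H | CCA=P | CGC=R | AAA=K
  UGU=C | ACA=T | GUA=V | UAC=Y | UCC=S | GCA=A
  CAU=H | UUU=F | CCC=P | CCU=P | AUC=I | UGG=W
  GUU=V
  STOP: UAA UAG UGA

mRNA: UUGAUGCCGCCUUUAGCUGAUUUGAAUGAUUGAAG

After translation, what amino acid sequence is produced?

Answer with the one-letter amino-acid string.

start AUG at pos 3
pos 3: AUG -> M; peptide=M
pos 6: CCG -> P; peptide=MP
pos 9: CCU -> P; peptide=MPP
pos 12: UUA -> L; peptide=MPPL
pos 15: GCU -> A; peptide=MPPLA
pos 18: GAU -> D; peptide=MPPLAD
pos 21: UUG -> L; peptide=MPPLADL
pos 24: AAU -> N; peptide=MPPLADLN
pos 27: GAU -> D; peptide=MPPLADLND
pos 30: UGA -> STOP

Answer: MPPLADLND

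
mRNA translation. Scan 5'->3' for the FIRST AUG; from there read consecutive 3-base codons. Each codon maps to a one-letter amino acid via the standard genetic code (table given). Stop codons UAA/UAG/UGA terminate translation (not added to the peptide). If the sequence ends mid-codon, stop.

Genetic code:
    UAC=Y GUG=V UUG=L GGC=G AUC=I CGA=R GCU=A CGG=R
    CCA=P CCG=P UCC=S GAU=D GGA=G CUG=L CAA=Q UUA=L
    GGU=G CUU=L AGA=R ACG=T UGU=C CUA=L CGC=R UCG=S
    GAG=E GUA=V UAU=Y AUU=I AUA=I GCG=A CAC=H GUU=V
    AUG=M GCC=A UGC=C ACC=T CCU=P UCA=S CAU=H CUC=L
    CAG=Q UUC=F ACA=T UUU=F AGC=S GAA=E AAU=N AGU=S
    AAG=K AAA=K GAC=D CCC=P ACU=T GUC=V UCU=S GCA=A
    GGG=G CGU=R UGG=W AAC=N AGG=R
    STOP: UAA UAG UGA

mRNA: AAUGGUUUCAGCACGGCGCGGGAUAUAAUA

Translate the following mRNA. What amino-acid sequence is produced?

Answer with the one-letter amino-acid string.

Answer: MVSARRGI

Derivation:
start AUG at pos 1
pos 1: AUG -> M; peptide=M
pos 4: GUU -> V; peptide=MV
pos 7: UCA -> S; peptide=MVS
pos 10: GCA -> A; peptide=MVSA
pos 13: CGG -> R; peptide=MVSAR
pos 16: CGC -> R; peptide=MVSARR
pos 19: GGG -> G; peptide=MVSARRG
pos 22: AUA -> I; peptide=MVSARRGI
pos 25: UAA -> STOP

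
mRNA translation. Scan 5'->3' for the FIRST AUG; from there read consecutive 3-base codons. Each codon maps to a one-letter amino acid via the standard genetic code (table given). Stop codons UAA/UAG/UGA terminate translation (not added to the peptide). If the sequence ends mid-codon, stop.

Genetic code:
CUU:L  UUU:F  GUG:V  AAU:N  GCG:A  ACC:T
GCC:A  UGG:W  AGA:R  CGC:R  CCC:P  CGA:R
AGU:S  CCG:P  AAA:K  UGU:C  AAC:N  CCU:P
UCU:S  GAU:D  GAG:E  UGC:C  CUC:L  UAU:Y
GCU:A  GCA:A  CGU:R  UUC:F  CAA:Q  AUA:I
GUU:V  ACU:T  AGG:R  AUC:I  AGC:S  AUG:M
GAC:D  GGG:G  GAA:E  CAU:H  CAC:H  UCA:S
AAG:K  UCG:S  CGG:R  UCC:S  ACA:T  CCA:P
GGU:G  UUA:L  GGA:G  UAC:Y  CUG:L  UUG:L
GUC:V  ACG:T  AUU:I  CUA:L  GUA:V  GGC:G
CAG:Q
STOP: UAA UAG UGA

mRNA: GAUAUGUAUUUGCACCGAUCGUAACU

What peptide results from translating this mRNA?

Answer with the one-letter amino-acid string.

Answer: MYLHRS

Derivation:
start AUG at pos 3
pos 3: AUG -> M; peptide=M
pos 6: UAU -> Y; peptide=MY
pos 9: UUG -> L; peptide=MYL
pos 12: CAC -> H; peptide=MYLH
pos 15: CGA -> R; peptide=MYLHR
pos 18: UCG -> S; peptide=MYLHRS
pos 21: UAA -> STOP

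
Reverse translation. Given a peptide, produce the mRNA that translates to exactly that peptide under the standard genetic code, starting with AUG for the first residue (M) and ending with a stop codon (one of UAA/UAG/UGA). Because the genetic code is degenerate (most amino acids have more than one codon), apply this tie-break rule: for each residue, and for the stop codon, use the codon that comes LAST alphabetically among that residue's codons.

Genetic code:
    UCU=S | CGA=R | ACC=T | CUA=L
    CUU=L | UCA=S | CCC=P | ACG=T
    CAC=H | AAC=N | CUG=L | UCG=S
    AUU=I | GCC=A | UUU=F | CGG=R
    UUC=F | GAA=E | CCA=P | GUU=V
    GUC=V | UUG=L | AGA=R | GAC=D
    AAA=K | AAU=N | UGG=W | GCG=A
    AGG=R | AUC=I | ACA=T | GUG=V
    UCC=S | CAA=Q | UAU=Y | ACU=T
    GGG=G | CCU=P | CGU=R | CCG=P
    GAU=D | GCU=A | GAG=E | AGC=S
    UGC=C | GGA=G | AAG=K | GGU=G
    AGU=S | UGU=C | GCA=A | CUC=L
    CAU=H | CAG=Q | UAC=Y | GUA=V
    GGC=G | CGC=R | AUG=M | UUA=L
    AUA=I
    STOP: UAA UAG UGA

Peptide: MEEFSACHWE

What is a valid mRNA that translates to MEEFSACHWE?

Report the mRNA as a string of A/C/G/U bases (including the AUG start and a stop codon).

Answer: mRNA: AUGGAGGAGUUUUCUGCUUGUCAUUGGGAGUGA

Derivation:
residue 1: M -> AUG (start codon)
residue 2: E codons sorted = GAA,GAG -> pick last = GAG
residue 3: E codons sorted = GAA,GAG -> pick last = GAG
residue 4: F codons sorted = UUC,UUU -> pick last = UUU
residue 5: S codons sorted = AGC,AGU,UCA,UCC,UCG,UCU -> pick last = UCU
residue 6: A codons sorted = GCA,GCC,GCG,GCU -> pick last = GCU
residue 7: C codons sorted = UGC,UGU -> pick last = UGU
residue 8: H codons sorted = CAC,CAU -> pick last = CAU
residue 9: W -> UGG (only codon)
residue 10: E codons sorted = GAA,GAG -> pick last = GAG
terminator: stop codons sorted = UAA,UAG,UGA -> pick last = UGA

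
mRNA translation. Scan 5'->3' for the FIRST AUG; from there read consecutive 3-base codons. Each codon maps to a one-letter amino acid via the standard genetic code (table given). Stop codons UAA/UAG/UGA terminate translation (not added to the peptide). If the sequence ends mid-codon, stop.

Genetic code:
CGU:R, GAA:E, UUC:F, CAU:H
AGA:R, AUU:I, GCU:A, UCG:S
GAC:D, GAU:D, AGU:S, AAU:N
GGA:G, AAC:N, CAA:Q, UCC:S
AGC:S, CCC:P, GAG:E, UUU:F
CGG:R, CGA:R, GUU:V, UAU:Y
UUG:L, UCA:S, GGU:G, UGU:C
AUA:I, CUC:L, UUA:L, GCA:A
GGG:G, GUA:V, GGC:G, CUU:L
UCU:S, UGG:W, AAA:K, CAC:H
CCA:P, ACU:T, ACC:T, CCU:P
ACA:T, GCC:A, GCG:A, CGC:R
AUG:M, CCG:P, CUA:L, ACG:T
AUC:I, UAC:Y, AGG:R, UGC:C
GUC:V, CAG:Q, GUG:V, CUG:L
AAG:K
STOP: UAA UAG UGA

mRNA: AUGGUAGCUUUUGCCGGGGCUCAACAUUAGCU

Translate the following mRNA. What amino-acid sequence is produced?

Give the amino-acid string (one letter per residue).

Answer: MVAFAGAQH

Derivation:
start AUG at pos 0
pos 0: AUG -> M; peptide=M
pos 3: GUA -> V; peptide=MV
pos 6: GCU -> A; peptide=MVA
pos 9: UUU -> F; peptide=MVAF
pos 12: GCC -> A; peptide=MVAFA
pos 15: GGG -> G; peptide=MVAFAG
pos 18: GCU -> A; peptide=MVAFAGA
pos 21: CAA -> Q; peptide=MVAFAGAQ
pos 24: CAU -> H; peptide=MVAFAGAQH
pos 27: UAG -> STOP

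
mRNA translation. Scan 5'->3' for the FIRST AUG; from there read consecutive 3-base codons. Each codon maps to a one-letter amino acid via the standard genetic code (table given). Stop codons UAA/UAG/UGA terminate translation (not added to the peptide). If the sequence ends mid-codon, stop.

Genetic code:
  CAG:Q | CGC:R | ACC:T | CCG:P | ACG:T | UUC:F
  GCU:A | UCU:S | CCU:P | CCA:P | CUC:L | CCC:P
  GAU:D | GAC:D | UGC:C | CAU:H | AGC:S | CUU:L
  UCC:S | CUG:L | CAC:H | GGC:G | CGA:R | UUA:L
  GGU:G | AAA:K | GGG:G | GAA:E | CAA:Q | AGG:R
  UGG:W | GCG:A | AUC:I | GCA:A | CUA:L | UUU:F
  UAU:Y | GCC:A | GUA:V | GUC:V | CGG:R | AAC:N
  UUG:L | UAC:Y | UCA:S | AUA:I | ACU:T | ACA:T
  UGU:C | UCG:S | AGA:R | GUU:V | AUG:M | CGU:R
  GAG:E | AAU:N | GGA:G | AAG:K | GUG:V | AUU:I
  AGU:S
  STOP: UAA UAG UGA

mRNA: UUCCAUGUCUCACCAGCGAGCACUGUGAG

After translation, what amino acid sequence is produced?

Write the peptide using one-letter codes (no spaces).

start AUG at pos 4
pos 4: AUG -> M; peptide=M
pos 7: UCU -> S; peptide=MS
pos 10: CAC -> H; peptide=MSH
pos 13: CAG -> Q; peptide=MSHQ
pos 16: CGA -> R; peptide=MSHQR
pos 19: GCA -> A; peptide=MSHQRA
pos 22: CUG -> L; peptide=MSHQRAL
pos 25: UGA -> STOP

Answer: MSHQRAL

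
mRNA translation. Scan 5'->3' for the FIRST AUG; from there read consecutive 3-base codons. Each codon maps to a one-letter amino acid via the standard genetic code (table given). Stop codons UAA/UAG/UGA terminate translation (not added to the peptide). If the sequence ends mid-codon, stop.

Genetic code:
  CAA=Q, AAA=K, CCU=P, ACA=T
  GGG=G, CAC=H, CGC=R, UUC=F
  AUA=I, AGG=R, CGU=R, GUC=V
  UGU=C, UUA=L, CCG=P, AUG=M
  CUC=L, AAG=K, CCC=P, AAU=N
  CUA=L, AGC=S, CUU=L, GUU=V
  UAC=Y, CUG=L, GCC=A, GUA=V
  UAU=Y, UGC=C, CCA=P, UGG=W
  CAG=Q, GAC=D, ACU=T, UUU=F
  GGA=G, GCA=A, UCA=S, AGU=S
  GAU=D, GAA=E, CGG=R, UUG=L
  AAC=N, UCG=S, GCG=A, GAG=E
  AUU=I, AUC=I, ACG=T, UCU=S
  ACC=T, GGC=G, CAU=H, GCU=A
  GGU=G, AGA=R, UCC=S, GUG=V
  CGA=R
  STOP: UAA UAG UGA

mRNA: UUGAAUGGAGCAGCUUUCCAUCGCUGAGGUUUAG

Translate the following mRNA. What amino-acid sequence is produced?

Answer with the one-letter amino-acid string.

start AUG at pos 4
pos 4: AUG -> M; peptide=M
pos 7: GAG -> E; peptide=ME
pos 10: CAG -> Q; peptide=MEQ
pos 13: CUU -> L; peptide=MEQL
pos 16: UCC -> S; peptide=MEQLS
pos 19: AUC -> I; peptide=MEQLSI
pos 22: GCU -> A; peptide=MEQLSIA
pos 25: GAG -> E; peptide=MEQLSIAE
pos 28: GUU -> V; peptide=MEQLSIAEV
pos 31: UAG -> STOP

Answer: MEQLSIAEV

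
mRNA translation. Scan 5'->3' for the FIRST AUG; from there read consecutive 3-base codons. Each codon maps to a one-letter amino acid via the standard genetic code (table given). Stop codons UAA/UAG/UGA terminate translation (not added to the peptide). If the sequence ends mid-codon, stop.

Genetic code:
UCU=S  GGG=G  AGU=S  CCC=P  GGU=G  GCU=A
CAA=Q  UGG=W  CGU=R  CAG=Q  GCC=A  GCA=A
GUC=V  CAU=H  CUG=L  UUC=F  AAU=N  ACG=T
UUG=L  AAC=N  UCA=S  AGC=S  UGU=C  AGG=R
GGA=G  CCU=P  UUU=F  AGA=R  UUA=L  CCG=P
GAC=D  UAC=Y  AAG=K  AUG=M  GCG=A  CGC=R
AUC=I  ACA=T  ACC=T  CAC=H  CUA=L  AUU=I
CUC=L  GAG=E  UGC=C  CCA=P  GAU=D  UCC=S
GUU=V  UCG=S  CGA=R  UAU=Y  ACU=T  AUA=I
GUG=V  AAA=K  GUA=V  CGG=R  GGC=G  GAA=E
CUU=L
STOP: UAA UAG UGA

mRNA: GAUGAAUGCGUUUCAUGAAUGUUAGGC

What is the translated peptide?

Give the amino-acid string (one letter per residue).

Answer: MNAFHEC

Derivation:
start AUG at pos 1
pos 1: AUG -> M; peptide=M
pos 4: AAU -> N; peptide=MN
pos 7: GCG -> A; peptide=MNA
pos 10: UUU -> F; peptide=MNAF
pos 13: CAU -> H; peptide=MNAFH
pos 16: GAA -> E; peptide=MNAFHE
pos 19: UGU -> C; peptide=MNAFHEC
pos 22: UAG -> STOP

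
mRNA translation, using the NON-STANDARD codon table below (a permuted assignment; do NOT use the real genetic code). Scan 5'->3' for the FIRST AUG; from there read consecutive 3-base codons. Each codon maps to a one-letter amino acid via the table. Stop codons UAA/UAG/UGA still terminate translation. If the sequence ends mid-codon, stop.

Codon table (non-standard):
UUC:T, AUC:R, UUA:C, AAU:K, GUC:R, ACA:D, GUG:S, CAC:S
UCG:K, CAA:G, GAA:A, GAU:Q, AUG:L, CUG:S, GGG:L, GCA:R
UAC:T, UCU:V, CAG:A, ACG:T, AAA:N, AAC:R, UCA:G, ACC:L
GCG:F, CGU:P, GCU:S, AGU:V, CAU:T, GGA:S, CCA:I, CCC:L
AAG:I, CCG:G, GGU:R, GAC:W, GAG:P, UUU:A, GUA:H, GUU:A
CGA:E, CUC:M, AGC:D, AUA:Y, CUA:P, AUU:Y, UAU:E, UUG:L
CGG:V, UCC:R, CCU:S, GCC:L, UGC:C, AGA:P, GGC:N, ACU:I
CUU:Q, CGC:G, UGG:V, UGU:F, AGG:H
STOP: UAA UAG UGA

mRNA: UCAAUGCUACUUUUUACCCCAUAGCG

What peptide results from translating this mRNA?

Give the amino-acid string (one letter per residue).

start AUG at pos 3
pos 3: AUG -> L; peptide=L
pos 6: CUA -> P; peptide=LP
pos 9: CUU -> Q; peptide=LPQ
pos 12: UUU -> A; peptide=LPQA
pos 15: ACC -> L; peptide=LPQAL
pos 18: CCA -> I; peptide=LPQALI
pos 21: UAG -> STOP

Answer: LPQALI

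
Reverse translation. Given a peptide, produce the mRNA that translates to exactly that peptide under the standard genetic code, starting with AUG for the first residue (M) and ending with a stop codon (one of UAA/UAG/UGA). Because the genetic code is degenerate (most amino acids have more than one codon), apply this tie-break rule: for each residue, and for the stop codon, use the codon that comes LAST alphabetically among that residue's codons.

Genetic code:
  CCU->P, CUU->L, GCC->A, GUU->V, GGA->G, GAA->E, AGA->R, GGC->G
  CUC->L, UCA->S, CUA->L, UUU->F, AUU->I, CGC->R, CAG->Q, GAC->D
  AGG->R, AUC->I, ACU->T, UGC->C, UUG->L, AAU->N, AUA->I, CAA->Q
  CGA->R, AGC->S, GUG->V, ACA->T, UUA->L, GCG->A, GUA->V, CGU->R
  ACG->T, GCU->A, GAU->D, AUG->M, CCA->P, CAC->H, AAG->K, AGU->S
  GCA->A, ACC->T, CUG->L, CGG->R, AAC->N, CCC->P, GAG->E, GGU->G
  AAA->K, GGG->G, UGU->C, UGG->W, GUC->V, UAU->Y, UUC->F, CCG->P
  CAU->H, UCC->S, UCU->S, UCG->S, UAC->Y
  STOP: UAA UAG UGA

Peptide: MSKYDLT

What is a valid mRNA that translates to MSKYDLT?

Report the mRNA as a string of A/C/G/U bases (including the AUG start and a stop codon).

Answer: mRNA: AUGUCUAAGUAUGAUUUGACUUGA

Derivation:
residue 1: M -> AUG (start codon)
residue 2: S codons sorted = AGC,AGU,UCA,UCC,UCG,UCU -> pick last = UCU
residue 3: K codons sorted = AAA,AAG -> pick last = AAG
residue 4: Y codons sorted = UAC,UAU -> pick last = UAU
residue 5: D codons sorted = GAC,GAU -> pick last = GAU
residue 6: L codons sorted = CUA,CUC,CUG,CUU,UUA,UUG -> pick last = UUG
residue 7: T codons sorted = ACA,ACC,ACG,ACU -> pick last = ACU
terminator: stop codons sorted = UAA,UAG,UGA -> pick last = UGA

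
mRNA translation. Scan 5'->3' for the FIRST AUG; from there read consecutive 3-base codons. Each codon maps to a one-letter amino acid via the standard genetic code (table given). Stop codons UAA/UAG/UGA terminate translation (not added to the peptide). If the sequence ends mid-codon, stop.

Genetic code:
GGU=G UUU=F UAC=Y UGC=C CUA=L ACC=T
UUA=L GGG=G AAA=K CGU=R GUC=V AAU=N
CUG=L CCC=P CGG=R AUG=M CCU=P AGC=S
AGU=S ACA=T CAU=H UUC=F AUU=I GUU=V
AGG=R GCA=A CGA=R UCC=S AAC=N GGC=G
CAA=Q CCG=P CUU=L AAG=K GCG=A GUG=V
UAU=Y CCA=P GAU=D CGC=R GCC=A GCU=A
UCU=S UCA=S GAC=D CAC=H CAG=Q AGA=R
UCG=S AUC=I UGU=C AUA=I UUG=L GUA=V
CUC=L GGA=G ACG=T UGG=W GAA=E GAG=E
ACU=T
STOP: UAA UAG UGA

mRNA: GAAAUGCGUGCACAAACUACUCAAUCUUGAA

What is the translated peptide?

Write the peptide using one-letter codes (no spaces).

start AUG at pos 3
pos 3: AUG -> M; peptide=M
pos 6: CGU -> R; peptide=MR
pos 9: GCA -> A; peptide=MRA
pos 12: CAA -> Q; peptide=MRAQ
pos 15: ACU -> T; peptide=MRAQT
pos 18: ACU -> T; peptide=MRAQTT
pos 21: CAA -> Q; peptide=MRAQTTQ
pos 24: UCU -> S; peptide=MRAQTTQS
pos 27: UGA -> STOP

Answer: MRAQTTQS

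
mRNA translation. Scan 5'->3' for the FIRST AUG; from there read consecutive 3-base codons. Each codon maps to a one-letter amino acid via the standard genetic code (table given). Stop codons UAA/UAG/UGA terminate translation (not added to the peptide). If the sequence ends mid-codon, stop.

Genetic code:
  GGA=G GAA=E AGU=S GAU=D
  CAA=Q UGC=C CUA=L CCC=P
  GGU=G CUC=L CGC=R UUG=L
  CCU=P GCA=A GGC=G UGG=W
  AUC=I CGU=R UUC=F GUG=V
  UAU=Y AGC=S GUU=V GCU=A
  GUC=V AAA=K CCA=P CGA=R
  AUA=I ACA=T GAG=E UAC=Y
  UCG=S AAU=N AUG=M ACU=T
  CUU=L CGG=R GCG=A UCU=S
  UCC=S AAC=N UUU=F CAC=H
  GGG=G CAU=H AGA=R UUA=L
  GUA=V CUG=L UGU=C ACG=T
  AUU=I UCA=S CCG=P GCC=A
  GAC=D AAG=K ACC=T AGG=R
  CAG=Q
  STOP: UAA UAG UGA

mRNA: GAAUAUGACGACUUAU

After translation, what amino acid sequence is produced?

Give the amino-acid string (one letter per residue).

Answer: MTTY

Derivation:
start AUG at pos 4
pos 4: AUG -> M; peptide=M
pos 7: ACG -> T; peptide=MT
pos 10: ACU -> T; peptide=MTT
pos 13: UAU -> Y; peptide=MTTY
pos 16: only 0 nt remain (<3), stop (end of mRNA)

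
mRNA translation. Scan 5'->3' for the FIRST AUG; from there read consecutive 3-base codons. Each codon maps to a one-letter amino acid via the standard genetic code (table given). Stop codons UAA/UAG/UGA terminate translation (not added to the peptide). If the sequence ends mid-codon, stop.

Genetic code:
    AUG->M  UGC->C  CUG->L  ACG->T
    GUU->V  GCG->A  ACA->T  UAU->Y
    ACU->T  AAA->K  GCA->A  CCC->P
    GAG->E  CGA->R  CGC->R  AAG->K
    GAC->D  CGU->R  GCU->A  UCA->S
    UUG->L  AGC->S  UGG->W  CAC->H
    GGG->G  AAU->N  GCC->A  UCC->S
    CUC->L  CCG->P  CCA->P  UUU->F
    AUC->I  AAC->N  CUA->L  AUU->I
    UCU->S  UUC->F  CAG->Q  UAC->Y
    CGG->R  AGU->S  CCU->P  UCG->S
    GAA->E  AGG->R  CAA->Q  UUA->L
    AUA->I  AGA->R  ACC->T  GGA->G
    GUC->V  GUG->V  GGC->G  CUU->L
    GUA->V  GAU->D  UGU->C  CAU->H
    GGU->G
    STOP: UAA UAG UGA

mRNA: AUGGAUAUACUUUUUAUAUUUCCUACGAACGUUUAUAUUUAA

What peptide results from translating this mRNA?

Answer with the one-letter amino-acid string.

start AUG at pos 0
pos 0: AUG -> M; peptide=M
pos 3: GAU -> D; peptide=MD
pos 6: AUA -> I; peptide=MDI
pos 9: CUU -> L; peptide=MDIL
pos 12: UUU -> F; peptide=MDILF
pos 15: AUA -> I; peptide=MDILFI
pos 18: UUU -> F; peptide=MDILFIF
pos 21: CCU -> P; peptide=MDILFIFP
pos 24: ACG -> T; peptide=MDILFIFPT
pos 27: AAC -> N; peptide=MDILFIFPTN
pos 30: GUU -> V; peptide=MDILFIFPTNV
pos 33: UAU -> Y; peptide=MDILFIFPTNVY
pos 36: AUU -> I; peptide=MDILFIFPTNVYI
pos 39: UAA -> STOP

Answer: MDILFIFPTNVYI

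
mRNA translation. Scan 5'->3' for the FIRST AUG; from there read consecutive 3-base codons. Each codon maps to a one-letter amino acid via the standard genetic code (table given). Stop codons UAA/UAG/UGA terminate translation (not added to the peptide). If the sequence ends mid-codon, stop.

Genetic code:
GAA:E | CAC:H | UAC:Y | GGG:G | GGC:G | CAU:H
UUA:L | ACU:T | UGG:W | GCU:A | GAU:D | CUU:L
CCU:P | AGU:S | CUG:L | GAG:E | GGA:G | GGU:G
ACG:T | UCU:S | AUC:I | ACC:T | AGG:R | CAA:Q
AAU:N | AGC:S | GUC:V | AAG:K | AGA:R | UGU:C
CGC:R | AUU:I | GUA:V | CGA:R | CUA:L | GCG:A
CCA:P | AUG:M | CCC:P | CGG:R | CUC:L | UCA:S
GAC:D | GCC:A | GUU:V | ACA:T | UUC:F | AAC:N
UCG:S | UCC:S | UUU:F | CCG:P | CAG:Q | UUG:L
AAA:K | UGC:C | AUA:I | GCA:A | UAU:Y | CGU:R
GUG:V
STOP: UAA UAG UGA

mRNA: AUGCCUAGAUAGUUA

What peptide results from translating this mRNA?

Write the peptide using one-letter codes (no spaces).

Answer: MPR

Derivation:
start AUG at pos 0
pos 0: AUG -> M; peptide=M
pos 3: CCU -> P; peptide=MP
pos 6: AGA -> R; peptide=MPR
pos 9: UAG -> STOP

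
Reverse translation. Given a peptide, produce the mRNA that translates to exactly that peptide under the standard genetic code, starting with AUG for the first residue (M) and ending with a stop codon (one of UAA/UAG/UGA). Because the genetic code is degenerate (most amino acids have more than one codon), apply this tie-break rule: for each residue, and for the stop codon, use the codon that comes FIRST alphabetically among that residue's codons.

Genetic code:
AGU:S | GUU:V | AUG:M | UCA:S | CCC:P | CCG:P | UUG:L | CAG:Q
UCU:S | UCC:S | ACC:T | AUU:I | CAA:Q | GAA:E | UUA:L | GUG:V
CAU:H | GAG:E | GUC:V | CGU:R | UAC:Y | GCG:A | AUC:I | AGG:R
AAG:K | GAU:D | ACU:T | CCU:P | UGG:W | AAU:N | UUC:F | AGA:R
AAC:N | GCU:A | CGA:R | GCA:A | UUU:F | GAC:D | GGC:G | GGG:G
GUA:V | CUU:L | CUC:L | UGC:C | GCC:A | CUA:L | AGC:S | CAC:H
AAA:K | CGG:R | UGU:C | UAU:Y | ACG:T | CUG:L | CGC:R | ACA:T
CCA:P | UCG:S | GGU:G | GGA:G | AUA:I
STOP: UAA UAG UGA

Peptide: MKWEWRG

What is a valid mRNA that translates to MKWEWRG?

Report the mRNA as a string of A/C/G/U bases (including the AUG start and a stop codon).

residue 1: M -> AUG (start codon)
residue 2: K codons sorted = AAA,AAG -> pick first = AAA
residue 3: W -> UGG (only codon)
residue 4: E codons sorted = GAA,GAG -> pick first = GAA
residue 5: W -> UGG (only codon)
residue 6: R codons sorted = AGA,AGG,CGA,CGC,CGG,CGU -> pick first = AGA
residue 7: G codons sorted = GGA,GGC,GGG,GGU -> pick first = GGA
terminator: stop codons sorted = UAA,UAG,UGA -> pick first = UAA

Answer: mRNA: AUGAAAUGGGAAUGGAGAGGAUAA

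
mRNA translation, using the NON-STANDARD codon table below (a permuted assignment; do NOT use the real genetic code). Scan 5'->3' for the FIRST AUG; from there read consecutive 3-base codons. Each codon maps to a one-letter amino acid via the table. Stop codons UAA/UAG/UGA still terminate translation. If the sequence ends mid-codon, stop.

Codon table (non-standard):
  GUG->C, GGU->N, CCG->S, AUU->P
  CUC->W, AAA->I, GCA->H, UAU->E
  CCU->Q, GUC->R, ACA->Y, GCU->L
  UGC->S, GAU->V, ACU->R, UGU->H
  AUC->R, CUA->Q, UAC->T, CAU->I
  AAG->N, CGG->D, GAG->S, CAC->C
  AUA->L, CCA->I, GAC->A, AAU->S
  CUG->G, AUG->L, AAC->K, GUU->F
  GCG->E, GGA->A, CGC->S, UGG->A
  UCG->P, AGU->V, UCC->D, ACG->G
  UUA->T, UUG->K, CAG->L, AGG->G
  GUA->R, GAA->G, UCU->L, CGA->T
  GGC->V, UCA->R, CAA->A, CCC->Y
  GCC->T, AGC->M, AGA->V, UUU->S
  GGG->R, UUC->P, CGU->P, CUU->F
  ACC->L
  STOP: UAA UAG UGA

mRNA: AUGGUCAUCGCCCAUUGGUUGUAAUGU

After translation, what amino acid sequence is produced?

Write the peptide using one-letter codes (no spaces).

Answer: LRRTIAK

Derivation:
start AUG at pos 0
pos 0: AUG -> L; peptide=L
pos 3: GUC -> R; peptide=LR
pos 6: AUC -> R; peptide=LRR
pos 9: GCC -> T; peptide=LRRT
pos 12: CAU -> I; peptide=LRRTI
pos 15: UGG -> A; peptide=LRRTIA
pos 18: UUG -> K; peptide=LRRTIAK
pos 21: UAA -> STOP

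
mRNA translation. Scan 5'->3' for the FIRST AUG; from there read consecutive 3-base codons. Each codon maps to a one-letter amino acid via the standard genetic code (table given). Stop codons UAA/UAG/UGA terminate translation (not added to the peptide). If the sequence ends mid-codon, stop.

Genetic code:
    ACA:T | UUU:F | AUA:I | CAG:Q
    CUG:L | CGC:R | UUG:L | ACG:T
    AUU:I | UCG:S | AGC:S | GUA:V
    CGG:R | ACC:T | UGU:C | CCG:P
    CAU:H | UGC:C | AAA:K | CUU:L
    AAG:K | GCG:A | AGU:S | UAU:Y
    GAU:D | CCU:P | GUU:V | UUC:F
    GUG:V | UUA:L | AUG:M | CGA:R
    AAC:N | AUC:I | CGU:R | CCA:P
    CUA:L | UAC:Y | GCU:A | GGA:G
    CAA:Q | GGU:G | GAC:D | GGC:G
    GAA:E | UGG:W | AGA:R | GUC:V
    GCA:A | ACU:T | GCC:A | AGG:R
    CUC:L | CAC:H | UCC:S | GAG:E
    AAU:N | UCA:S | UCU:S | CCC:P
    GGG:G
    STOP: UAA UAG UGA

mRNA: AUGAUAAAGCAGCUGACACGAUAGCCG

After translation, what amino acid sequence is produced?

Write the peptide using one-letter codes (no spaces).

Answer: MIKQLTR

Derivation:
start AUG at pos 0
pos 0: AUG -> M; peptide=M
pos 3: AUA -> I; peptide=MI
pos 6: AAG -> K; peptide=MIK
pos 9: CAG -> Q; peptide=MIKQ
pos 12: CUG -> L; peptide=MIKQL
pos 15: ACA -> T; peptide=MIKQLT
pos 18: CGA -> R; peptide=MIKQLTR
pos 21: UAG -> STOP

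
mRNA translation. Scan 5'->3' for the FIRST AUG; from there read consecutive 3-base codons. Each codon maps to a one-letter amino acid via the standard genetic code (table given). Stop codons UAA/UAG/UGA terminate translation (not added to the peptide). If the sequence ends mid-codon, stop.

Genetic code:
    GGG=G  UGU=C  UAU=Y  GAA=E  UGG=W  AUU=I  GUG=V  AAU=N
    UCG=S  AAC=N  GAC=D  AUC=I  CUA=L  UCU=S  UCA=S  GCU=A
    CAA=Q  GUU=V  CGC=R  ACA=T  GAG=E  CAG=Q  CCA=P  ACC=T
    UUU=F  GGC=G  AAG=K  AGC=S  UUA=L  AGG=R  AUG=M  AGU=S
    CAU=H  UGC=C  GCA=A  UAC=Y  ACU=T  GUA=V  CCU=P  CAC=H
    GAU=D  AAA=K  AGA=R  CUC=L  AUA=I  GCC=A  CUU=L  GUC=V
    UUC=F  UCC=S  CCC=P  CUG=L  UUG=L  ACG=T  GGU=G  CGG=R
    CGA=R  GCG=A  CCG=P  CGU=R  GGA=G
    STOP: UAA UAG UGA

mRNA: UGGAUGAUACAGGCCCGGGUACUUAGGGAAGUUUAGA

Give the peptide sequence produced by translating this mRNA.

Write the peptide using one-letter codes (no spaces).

Answer: MIQARVLREV

Derivation:
start AUG at pos 3
pos 3: AUG -> M; peptide=M
pos 6: AUA -> I; peptide=MI
pos 9: CAG -> Q; peptide=MIQ
pos 12: GCC -> A; peptide=MIQA
pos 15: CGG -> R; peptide=MIQAR
pos 18: GUA -> V; peptide=MIQARV
pos 21: CUU -> L; peptide=MIQARVL
pos 24: AGG -> R; peptide=MIQARVLR
pos 27: GAA -> E; peptide=MIQARVLRE
pos 30: GUU -> V; peptide=MIQARVLREV
pos 33: UAG -> STOP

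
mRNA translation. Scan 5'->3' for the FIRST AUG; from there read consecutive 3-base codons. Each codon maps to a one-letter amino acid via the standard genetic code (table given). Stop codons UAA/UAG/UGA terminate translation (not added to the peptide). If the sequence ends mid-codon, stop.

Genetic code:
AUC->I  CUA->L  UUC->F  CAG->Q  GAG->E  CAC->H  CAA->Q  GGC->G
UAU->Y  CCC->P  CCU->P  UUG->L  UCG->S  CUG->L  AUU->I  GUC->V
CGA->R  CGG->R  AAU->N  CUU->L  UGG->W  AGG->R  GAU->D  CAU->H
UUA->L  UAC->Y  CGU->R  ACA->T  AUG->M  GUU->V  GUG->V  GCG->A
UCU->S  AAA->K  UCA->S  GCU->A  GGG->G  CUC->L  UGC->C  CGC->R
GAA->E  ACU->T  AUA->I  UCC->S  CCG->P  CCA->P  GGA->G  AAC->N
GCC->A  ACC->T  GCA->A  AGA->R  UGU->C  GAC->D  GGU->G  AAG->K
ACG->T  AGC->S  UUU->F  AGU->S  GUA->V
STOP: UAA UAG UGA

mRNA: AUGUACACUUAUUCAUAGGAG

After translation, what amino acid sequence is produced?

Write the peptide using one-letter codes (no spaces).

Answer: MYTYS

Derivation:
start AUG at pos 0
pos 0: AUG -> M; peptide=M
pos 3: UAC -> Y; peptide=MY
pos 6: ACU -> T; peptide=MYT
pos 9: UAU -> Y; peptide=MYTY
pos 12: UCA -> S; peptide=MYTYS
pos 15: UAG -> STOP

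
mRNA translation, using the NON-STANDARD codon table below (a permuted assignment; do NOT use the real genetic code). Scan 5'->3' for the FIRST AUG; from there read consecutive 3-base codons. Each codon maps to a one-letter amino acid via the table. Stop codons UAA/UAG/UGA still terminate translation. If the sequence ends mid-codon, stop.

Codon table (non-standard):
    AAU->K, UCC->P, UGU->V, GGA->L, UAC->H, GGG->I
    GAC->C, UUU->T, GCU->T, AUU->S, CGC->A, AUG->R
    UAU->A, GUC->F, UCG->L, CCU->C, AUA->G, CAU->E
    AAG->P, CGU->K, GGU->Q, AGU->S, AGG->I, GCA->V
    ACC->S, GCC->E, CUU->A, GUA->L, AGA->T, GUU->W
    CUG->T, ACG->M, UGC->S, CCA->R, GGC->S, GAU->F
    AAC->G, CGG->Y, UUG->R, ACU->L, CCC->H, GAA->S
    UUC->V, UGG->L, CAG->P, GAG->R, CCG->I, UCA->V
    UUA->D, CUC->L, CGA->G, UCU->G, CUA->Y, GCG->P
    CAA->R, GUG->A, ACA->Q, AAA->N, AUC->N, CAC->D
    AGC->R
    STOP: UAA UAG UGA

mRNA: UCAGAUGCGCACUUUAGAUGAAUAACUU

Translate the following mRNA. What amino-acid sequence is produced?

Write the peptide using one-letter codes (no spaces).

Answer: RALDFS

Derivation:
start AUG at pos 4
pos 4: AUG -> R; peptide=R
pos 7: CGC -> A; peptide=RA
pos 10: ACU -> L; peptide=RAL
pos 13: UUA -> D; peptide=RALD
pos 16: GAU -> F; peptide=RALDF
pos 19: GAA -> S; peptide=RALDFS
pos 22: UAA -> STOP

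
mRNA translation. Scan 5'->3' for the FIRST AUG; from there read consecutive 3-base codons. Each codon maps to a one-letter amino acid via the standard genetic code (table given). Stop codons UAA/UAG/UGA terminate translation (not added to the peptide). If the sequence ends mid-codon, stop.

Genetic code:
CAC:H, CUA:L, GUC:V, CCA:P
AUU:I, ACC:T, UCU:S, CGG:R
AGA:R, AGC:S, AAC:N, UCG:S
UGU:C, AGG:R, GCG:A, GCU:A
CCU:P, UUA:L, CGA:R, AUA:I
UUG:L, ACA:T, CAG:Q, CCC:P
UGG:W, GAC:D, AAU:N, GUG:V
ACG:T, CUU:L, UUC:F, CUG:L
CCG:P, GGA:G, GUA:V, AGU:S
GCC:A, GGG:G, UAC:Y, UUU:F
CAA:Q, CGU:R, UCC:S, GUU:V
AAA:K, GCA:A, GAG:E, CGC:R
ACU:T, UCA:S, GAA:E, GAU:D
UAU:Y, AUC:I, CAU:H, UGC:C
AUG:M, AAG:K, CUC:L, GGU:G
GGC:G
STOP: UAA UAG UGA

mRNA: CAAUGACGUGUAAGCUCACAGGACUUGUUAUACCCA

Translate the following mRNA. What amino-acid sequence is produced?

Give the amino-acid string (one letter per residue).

start AUG at pos 2
pos 2: AUG -> M; peptide=M
pos 5: ACG -> T; peptide=MT
pos 8: UGU -> C; peptide=MTC
pos 11: AAG -> K; peptide=MTCK
pos 14: CUC -> L; peptide=MTCKL
pos 17: ACA -> T; peptide=MTCKLT
pos 20: GGA -> G; peptide=MTCKLTG
pos 23: CUU -> L; peptide=MTCKLTGL
pos 26: GUU -> V; peptide=MTCKLTGLV
pos 29: AUA -> I; peptide=MTCKLTGLVI
pos 32: CCC -> P; peptide=MTCKLTGLVIP
pos 35: only 1 nt remain (<3), stop (end of mRNA)

Answer: MTCKLTGLVIP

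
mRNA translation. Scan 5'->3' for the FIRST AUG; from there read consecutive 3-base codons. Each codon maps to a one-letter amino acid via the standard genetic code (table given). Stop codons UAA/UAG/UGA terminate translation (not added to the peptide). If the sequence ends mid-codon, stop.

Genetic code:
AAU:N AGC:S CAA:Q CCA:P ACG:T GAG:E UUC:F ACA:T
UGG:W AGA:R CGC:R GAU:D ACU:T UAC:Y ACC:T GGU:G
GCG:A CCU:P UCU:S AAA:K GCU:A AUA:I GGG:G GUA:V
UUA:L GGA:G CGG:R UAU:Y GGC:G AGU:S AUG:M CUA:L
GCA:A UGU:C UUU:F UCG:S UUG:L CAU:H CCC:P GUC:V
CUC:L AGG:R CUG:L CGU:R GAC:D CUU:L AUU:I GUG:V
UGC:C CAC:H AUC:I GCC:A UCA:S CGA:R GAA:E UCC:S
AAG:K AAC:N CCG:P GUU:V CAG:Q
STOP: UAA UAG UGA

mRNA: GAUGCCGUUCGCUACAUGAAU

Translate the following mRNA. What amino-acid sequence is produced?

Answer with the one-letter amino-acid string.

start AUG at pos 1
pos 1: AUG -> M; peptide=M
pos 4: CCG -> P; peptide=MP
pos 7: UUC -> F; peptide=MPF
pos 10: GCU -> A; peptide=MPFA
pos 13: ACA -> T; peptide=MPFAT
pos 16: UGA -> STOP

Answer: MPFAT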